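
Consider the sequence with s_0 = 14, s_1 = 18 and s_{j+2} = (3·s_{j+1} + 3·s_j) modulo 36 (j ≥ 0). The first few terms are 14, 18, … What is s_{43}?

We have s_0 = 14,  s_1 = 18,  s_2 = 24,  s_3 = 18,  s_4 = 18,  s_5 = 0,  s_6 = 18,  s_7 = 18.
Since (s_6, s_7) = (s_3, s_4) = (18, 18) (two consecutive terms determine the rest), the sequence is eventually periodic: after a pre-period of length 3 it cycles with period 3.
For j ≥ 3, s_j depends only on (j - 3) mod 3. (43 - 3) mod 3 = 1, so s_{43} = s_4 = 18.

18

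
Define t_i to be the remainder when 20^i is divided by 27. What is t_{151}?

t_1 = 20,  t_2 = 22,  t_3 = 8,  t_4 = 25,  t_5 = 14,  t_6 = 10,  t_7 = 11,  t_8 = 4,  t_9 = 26,  t_{10} = 7,  t_{11} = 5,  t_{12} = 19,  t_{13} = 2,  t_{14} = 13,  t_{15} = 17,  t_{16} = 16,  t_{17} = 23,  t_{18} = 1,  t_{19} = 20.
Since t_{19} = t_1 = 20, the sequence is periodic with period 18.
(151 - 1) mod 18 = 6, so t_{151} = t_7 = 11.

11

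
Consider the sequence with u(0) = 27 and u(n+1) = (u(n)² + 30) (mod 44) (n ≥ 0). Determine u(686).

19

We have u(0) = 27,  u(1) = 11,  u(2) = 19,  u(3) = 39,  u(4) = 11.
Since u(4) = u(1) = 11, the sequence is eventually periodic: after a pre-period of length 1 it cycles with period 3.
For n ≥ 1, u(n) depends only on (n - 1) mod 3. (686 - 1) mod 3 = 1, so u(686) = u(2) = 19.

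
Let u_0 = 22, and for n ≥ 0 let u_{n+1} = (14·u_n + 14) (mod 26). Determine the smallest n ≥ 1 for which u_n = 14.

5

Computing terms: u_0 = 22,  u_1 = 10,  u_2 = 24,  u_3 = 12,  u_4 = 0,  u_5 = 14,  u_6 = 2,  u_7 = 16,  u_8 = 4,  u_9 = 18,  u_{10} = 6,  u_{11} = 20,  u_{12} = 8,  u_{13} = 22.
The sequence repeats with period 13.
The value 14 first appears (with n ≥ 1) at u_5.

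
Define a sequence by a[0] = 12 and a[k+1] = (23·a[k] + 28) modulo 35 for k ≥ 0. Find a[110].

Listing terms: a[0] = 12,  a[1] = 24,  a[2] = 20,  a[3] = 33,  a[4] = 17,  a[5] = 34,  a[6] = 5,  a[7] = 3,  a[8] = 27,  a[9] = 19,  a[10] = 10,  a[11] = 13,  a[12] = 12.
The sequence repeats with period 12.
(110 - 0) mod 12 = 2, so a[110] = a[2] = 20.

20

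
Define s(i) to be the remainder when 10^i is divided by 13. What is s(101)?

Computing terms: s(1) = 10,  s(2) = 9,  s(3) = 12,  s(4) = 3,  s(5) = 4,  s(6) = 1,  s(7) = 10.
Since s(7) = s(1) = 10, the sequence is periodic with period 6.
So s(101) = s(1 + ((101-1) mod 6)) = s(5) = 4.

4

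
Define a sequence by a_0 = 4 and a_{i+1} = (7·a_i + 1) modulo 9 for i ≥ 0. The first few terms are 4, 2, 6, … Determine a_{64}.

Listing terms: a_0 = 4, a_1 = 2, a_2 = 6, a_3 = 7, a_4 = 5, a_5 = 0, a_6 = 1, a_7 = 8, a_8 = 3, a_9 = 4.
Since a_9 = a_0 = 4, the sequence is periodic with period 9.
(64 - 0) mod 9 = 1, so a_{64} = a_1 = 2.

2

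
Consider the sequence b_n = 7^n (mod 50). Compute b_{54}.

We have b_0 = 1; b_1 = 7; b_2 = 49; b_3 = 43; b_4 = 1.
Since b_4 = b_0 = 1, the sequence is periodic with period 4.
(54 - 0) mod 4 = 2, so b_{54} = b_2 = 49.

49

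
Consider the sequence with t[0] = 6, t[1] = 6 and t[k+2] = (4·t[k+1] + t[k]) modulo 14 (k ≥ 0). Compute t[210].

2

We have t[0] = 6,  t[1] = 6,  t[2] = 2,  t[3] = 0,  t[4] = 2,  t[5] = 8,  t[6] = 6,  t[7] = 4,  t[8] = 8,  t[9] = 8,  t[10] = 12,  t[11] = 0,  t[12] = 12,  t[13] = 6,  t[14] = 8,  t[15] = 10,  t[16] = 6,  t[17] = 6.
The sequence repeats with period 16.
So t[210] = t[0 + ((210-0) mod 16)] = t[2] = 2.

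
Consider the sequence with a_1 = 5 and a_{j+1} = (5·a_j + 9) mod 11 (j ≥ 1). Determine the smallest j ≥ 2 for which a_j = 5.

6

Computing terms: a_1 = 5; a_2 = 1; a_3 = 3; a_4 = 2; a_5 = 8; a_6 = 5.
Since a_6 = a_1 = 5, the sequence is periodic with period 5.
The value 5 next appears (with j ≥ 2) at a_6.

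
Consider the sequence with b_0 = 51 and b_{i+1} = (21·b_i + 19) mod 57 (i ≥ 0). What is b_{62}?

22

Listing terms: b_0 = 51,  b_1 = 7,  b_2 = 52,  b_3 = 28,  b_4 = 37,  b_5 = 55,  b_6 = 34,  b_7 = 49,  b_8 = 22,  b_9 = 25,  b_{10} = 31,  b_{11} = 43,  b_{12} = 10,  b_{13} = 1,  b_{14} = 40,  b_{15} = 4,  b_{16} = 46,  b_{17} = 16,  b_{18} = 13,  b_{19} = 7.
Since b_{19} = b_1 = 7, the sequence is eventually periodic: after a pre-period of length 1 it cycles with period 18.
For i ≥ 1, b_i depends only on (i - 1) mod 18. (62 - 1) mod 18 = 7, so b_{62} = b_8 = 22.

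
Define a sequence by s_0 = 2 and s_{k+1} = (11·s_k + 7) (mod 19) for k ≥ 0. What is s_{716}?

We have s_0 = 2, s_1 = 10, s_2 = 3, s_3 = 2.
Since s_3 = s_0 = 2, the sequence is periodic with period 3.
(716 - 0) mod 3 = 2, so s_{716} = s_2 = 3.

3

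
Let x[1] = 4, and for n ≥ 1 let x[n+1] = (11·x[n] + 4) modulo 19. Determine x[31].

Computing terms: x[1] = 4, x[2] = 10, x[3] = 0, x[4] = 4.
Since x[4] = x[1] = 4, the sequence is periodic with period 3.
(31 - 1) mod 3 = 0, so x[31] = x[1] = 4.

4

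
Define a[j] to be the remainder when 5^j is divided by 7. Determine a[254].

Listing terms: a[0] = 1; a[1] = 5; a[2] = 4; a[3] = 6; a[4] = 2; a[5] = 3; a[6] = 1.
Since a[6] = a[0] = 1, the sequence is periodic with period 6.
(254 - 0) mod 6 = 2, so a[254] = a[2] = 4.

4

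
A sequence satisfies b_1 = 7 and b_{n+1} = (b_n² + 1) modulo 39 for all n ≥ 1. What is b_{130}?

2

Computing terms: b_1 = 7,  b_2 = 11,  b_3 = 5,  b_4 = 26,  b_5 = 14,  b_6 = 2,  b_7 = 5.
Since b_7 = b_3 = 5, the sequence is eventually periodic: after a pre-period of length 2 it cycles with period 4.
For n ≥ 3, b_n depends only on (n - 3) mod 4. (130 - 3) mod 4 = 3, so b_{130} = b_6 = 2.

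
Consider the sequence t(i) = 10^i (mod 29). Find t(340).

t(0) = 1,  t(1) = 10,  t(2) = 13,  t(3) = 14,  t(4) = 24,  t(5) = 8,  t(6) = 22,  t(7) = 17,  t(8) = 25,  t(9) = 18,  t(10) = 6,  t(11) = 2,  t(12) = 20,  t(13) = 26,  t(14) = 28,  t(15) = 19,  t(16) = 16,  t(17) = 15,  t(18) = 5,  t(19) = 21,  t(20) = 7,  t(21) = 12,  t(22) = 4,  t(23) = 11,  t(24) = 23,  t(25) = 27,  t(26) = 9,  t(27) = 3,  t(28) = 1.
Since t(28) = t(0) = 1, the sequence is periodic with period 28.
So t(340) = t(0 + ((340-0) mod 28)) = t(4) = 24.

24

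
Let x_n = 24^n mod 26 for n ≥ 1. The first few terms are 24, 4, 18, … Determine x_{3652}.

16

x_1 = 24,  x_2 = 4,  x_3 = 18,  x_4 = 16,  x_5 = 20,  x_6 = 12,  x_7 = 2,  x_8 = 22,  x_9 = 8,  x_{10} = 10,  x_{11} = 6,  x_{12} = 14,  x_{13} = 24.
The sequence repeats with period 12.
(3652 - 1) mod 12 = 3, so x_{3652} = x_4 = 16.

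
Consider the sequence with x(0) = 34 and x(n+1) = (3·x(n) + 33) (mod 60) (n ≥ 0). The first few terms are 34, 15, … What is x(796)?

54

Computing terms: x(0) = 34; x(1) = 15; x(2) = 18; x(3) = 27; x(4) = 54; x(5) = 15.
Since x(5) = x(1) = 15, the sequence is eventually periodic: after a pre-period of length 1 it cycles with period 4.
For n ≥ 1, x(n) depends only on (n - 1) mod 4. (796 - 1) mod 4 = 3, so x(796) = x(4) = 54.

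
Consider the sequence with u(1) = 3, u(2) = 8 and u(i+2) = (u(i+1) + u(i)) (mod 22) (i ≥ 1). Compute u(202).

19

Listing terms: u(1) = 3; u(2) = 8; u(3) = 11; u(4) = 19; u(5) = 8; u(6) = 5; u(7) = 13; u(8) = 18; u(9) = 9; u(10) = 5; u(11) = 14; u(12) = 19; u(13) = 11; u(14) = 8; u(15) = 19; u(16) = 5; u(17) = 2; u(18) = 7; u(19) = 9; u(20) = 16; u(21) = 3; u(22) = 19; u(23) = 0; u(24) = 19; u(25) = 19; u(26) = 16; u(27) = 13; u(28) = 7; u(29) = 20; u(30) = 5; u(31) = 3; u(32) = 8.
The sequence repeats with period 30.
(202 - 1) mod 30 = 21, so u(202) = u(22) = 19.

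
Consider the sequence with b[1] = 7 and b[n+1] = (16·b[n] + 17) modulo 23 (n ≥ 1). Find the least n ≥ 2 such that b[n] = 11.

b[1] = 7; b[2] = 14; b[3] = 11; b[4] = 9; b[5] = 0; b[6] = 17; b[7] = 13; b[8] = 18; b[9] = 6; b[10] = 21; b[11] = 8; b[12] = 7.
Since b[12] = b[1] = 7, the sequence is periodic with period 11.
The value 11 first appears (with n ≥ 2) at b[3].

3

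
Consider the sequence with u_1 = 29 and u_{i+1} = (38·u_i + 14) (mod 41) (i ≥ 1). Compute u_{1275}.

28

Computing terms: u_1 = 29,  u_2 = 9,  u_3 = 28,  u_4 = 12,  u_5 = 19,  u_6 = 39,  u_7 = 20,  u_8 = 36,  u_9 = 29.
The sequence repeats with period 8.
So u_{1275} = u_{1 + ((1275-1) mod 8)} = u_3 = 28.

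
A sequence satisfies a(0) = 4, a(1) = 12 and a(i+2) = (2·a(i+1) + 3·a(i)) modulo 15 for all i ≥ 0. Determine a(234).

6

a(0) = 4; a(1) = 12; a(2) = 6; a(3) = 3; a(4) = 9; a(5) = 12; a(6) = 6.
Since (a(5), a(6)) = (a(1), a(2)) = (12, 6) (two consecutive terms determine the rest), the sequence is eventually periodic: after a pre-period of length 1 it cycles with period 4.
For i ≥ 1, a(i) depends only on (i - 1) mod 4. (234 - 1) mod 4 = 1, so a(234) = a(2) = 6.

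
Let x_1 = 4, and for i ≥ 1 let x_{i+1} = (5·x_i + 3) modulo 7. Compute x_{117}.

6

We have x_1 = 4,  x_2 = 2,  x_3 = 6,  x_4 = 5,  x_5 = 0,  x_6 = 3,  x_7 = 4.
Since x_7 = x_1 = 4, the sequence is periodic with period 6.
So x_{117} = x_{1 + ((117-1) mod 6)} = x_3 = 6.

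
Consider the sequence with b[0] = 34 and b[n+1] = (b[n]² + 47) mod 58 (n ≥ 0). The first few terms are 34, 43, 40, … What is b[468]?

52

Listing terms: b[0] = 34,  b[1] = 43,  b[2] = 40,  b[3] = 23,  b[4] = 54,  b[5] = 5,  b[6] = 14,  b[7] = 11,  b[8] = 52,  b[9] = 25,  b[10] = 34.
Since b[10] = b[0] = 34, the sequence is periodic with period 10.
(468 - 0) mod 10 = 8, so b[468] = b[8] = 52.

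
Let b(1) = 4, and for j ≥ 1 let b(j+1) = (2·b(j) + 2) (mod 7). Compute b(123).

Listing terms: b(1) = 4,  b(2) = 3,  b(3) = 1,  b(4) = 4.
The sequence repeats with period 3.
So b(123) = b(1 + ((123-1) mod 3)) = b(3) = 1.

1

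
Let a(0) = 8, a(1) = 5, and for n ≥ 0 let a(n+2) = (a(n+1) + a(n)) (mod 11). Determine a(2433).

7

We have a(0) = 8; a(1) = 5; a(2) = 2; a(3) = 7; a(4) = 9; a(5) = 5; a(6) = 3; a(7) = 8; a(8) = 0; a(9) = 8; a(10) = 8; a(11) = 5.
The sequence repeats with period 10.
(2433 - 0) mod 10 = 3, so a(2433) = a(3) = 7.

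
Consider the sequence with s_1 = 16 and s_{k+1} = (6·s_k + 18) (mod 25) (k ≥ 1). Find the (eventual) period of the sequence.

25

s_1 = 16, s_2 = 14, s_3 = 2, s_4 = 5, s_5 = 23, s_6 = 6, s_7 = 4, s_8 = 17, s_9 = 20, s_{10} = 13, s_{11} = 21, s_{12} = 19, s_{13} = 7, s_{14} = 10, s_{15} = 3, s_{16} = 11, s_{17} = 9, s_{18} = 22, s_{19} = 0, s_{20} = 18, s_{21} = 1, s_{22} = 24, s_{23} = 12, s_{24} = 15, s_{25} = 8, s_{26} = 16.
The sequence repeats with period 25.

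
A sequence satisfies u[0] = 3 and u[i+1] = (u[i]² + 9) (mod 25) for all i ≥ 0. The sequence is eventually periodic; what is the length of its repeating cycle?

5

Computing terms: u[0] = 3,  u[1] = 18,  u[2] = 8,  u[3] = 23,  u[4] = 13,  u[5] = 3.
The sequence repeats with period 5.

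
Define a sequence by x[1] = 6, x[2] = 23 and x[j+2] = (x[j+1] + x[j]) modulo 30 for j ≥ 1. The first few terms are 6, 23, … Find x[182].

13

We have x[1] = 6, x[2] = 23, x[3] = 29, x[4] = 22, x[5] = 21, x[6] = 13, x[7] = 4, x[8] = 17, x[9] = 21, x[10] = 8, x[11] = 29, x[12] = 7, x[13] = 6, x[14] = 13, x[15] = 19, x[16] = 2, x[17] = 21, x[18] = 23, x[19] = 14, x[20] = 7, x[21] = 21, x[22] = 28, x[23] = 19, x[24] = 17, x[25] = 6, x[26] = 23.
The sequence repeats with period 24.
(182 - 1) mod 24 = 13, so x[182] = x[14] = 13.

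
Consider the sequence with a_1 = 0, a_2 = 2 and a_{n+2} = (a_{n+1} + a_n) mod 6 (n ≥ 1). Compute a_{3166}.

Listing terms: a_1 = 0; a_2 = 2; a_3 = 2; a_4 = 4; a_5 = 0; a_6 = 4; a_7 = 4; a_8 = 2; a_9 = 0; a_{10} = 2.
The sequence repeats with period 8.
So a_{3166} = a_{1 + ((3166-1) mod 8)} = a_6 = 4.

4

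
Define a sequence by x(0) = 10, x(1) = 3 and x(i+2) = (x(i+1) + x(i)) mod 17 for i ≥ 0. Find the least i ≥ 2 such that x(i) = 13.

2

x(0) = 10,  x(1) = 3,  x(2) = 13,  x(3) = 16,  x(4) = 12,  x(5) = 11,  x(6) = 6,  x(7) = 0,  x(8) = 6,  x(9) = 6,  x(10) = 12,  x(11) = 1,  x(12) = 13,  x(13) = 14,  x(14) = 10,  x(15) = 7,  x(16) = 0,  x(17) = 7,  x(18) = 7,  x(19) = 14,  x(20) = 4,  x(21) = 1,  x(22) = 5,  x(23) = 6,  x(24) = 11,  x(25) = 0,  x(26) = 11,  x(27) = 11,  x(28) = 5,  x(29) = 16,  x(30) = 4,  x(31) = 3,  x(32) = 7,  x(33) = 10,  x(34) = 0,  x(35) = 10,  x(36) = 10,  x(37) = 3.
Since (x(36), x(37)) = (x(0), x(1)) = (10, 3) (two consecutive terms determine the rest), the sequence is periodic with period 36.
The value 13 first appears (with i ≥ 2) at x(2).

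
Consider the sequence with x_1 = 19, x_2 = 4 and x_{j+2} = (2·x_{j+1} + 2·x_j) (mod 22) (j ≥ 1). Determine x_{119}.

10

We have x_1 = 19,  x_2 = 4,  x_3 = 2,  x_4 = 12,  x_5 = 6,  x_6 = 14,  x_7 = 18,  x_8 = 20,  x_9 = 10,  x_{10} = 16,  x_{11} = 8,  x_{12} = 4,  x_{13} = 2.
Since (x_{12}, x_{13}) = (x_2, x_3) = (4, 2) (two consecutive terms determine the rest), the sequence is eventually periodic: after a pre-period of length 1 it cycles with period 10.
For j ≥ 2, x_j depends only on (j - 2) mod 10. (119 - 2) mod 10 = 7, so x_{119} = x_9 = 10.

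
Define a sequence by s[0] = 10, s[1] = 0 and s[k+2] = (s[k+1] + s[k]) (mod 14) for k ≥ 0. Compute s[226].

We have s[0] = 10,  s[1] = 0,  s[2] = 10,  s[3] = 10,  s[4] = 6,  s[5] = 2,  s[6] = 8,  s[7] = 10,  s[8] = 4,  s[9] = 0,  s[10] = 4,  s[11] = 4,  s[12] = 8,  s[13] = 12,  s[14] = 6,  s[15] = 4,  s[16] = 10,  s[17] = 0.
Since (s[16], s[17]) = (s[0], s[1]) = (10, 0) (two consecutive terms determine the rest), the sequence is periodic with period 16.
So s[226] = s[0 + ((226-0) mod 16)] = s[2] = 10.

10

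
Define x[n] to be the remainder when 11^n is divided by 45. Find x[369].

Listing terms: x[1] = 11,  x[2] = 31,  x[3] = 26,  x[4] = 16,  x[5] = 41,  x[6] = 1,  x[7] = 11.
Since x[7] = x[1] = 11, the sequence is periodic with period 6.
So x[369] = x[1 + ((369-1) mod 6)] = x[3] = 26.

26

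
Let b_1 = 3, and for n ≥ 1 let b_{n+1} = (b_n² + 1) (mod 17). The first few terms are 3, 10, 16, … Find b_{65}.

b_1 = 3, b_2 = 10, b_3 = 16, b_4 = 2, b_5 = 5, b_6 = 9, b_7 = 14, b_8 = 10.
Since b_8 = b_2 = 10, the sequence is eventually periodic: after a pre-period of length 1 it cycles with period 6.
For n ≥ 2, b_n depends only on (n - 2) mod 6. (65 - 2) mod 6 = 3, so b_{65} = b_5 = 5.

5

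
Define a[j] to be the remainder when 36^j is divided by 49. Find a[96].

29

a[1] = 36, a[2] = 22, a[3] = 8, a[4] = 43, a[5] = 29, a[6] = 15, a[7] = 1, a[8] = 36.
Since a[8] = a[1] = 36, the sequence is periodic with period 7.
(96 - 1) mod 7 = 4, so a[96] = a[5] = 29.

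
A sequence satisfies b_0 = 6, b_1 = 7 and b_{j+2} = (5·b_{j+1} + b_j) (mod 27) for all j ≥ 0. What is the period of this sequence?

Listing terms: b_0 = 6, b_1 = 7, b_2 = 14, b_3 = 23, b_4 = 21, b_5 = 20, b_6 = 13, b_7 = 4, b_8 = 6, b_9 = 7.
Since (b_8, b_9) = (b_0, b_1) = (6, 7) (two consecutive terms determine the rest), the sequence is periodic with period 8.

8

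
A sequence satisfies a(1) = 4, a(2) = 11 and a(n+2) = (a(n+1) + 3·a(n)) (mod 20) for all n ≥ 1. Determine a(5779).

12

a(1) = 4; a(2) = 11; a(3) = 3; a(4) = 16; a(5) = 5; a(6) = 13; a(7) = 8; a(8) = 7; a(9) = 11; a(10) = 12; a(11) = 5; a(12) = 1; a(13) = 16; a(14) = 19; a(15) = 7; a(16) = 4; a(17) = 5; a(18) = 17; a(19) = 12; a(20) = 3; a(21) = 19; a(22) = 8; a(23) = 5; a(24) = 9; a(25) = 4; a(26) = 11.
The sequence repeats with period 24.
So a(5779) = a(1 + ((5779-1) mod 24)) = a(19) = 12.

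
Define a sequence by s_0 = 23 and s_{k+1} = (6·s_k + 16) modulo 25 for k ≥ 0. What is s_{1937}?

Computing terms: s_0 = 23; s_1 = 4; s_2 = 15; s_3 = 6; s_4 = 2; s_5 = 3; s_6 = 9; s_7 = 20; s_8 = 11; s_9 = 7; s_{10} = 8; s_{11} = 14; s_{12} = 0; s_{13} = 16; s_{14} = 12; s_{15} = 13; s_{16} = 19; s_{17} = 5; s_{18} = 21; s_{19} = 17; s_{20} = 18; s_{21} = 24; s_{22} = 10; s_{23} = 1; s_{24} = 22; s_{25} = 23.
Since s_{25} = s_0 = 23, the sequence is periodic with period 25.
So s_{1937} = s_{0 + ((1937-0) mod 25)} = s_{12} = 0.

0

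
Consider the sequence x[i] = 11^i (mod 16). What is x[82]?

We have x[1] = 11,  x[2] = 9,  x[3] = 3,  x[4] = 1,  x[5] = 11.
Since x[5] = x[1] = 11, the sequence is periodic with period 4.
So x[82] = x[1 + ((82-1) mod 4)] = x[2] = 9.

9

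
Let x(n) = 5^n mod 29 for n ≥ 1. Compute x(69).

Computing terms: x(1) = 5,  x(2) = 25,  x(3) = 9,  x(4) = 16,  x(5) = 22,  x(6) = 23,  x(7) = 28,  x(8) = 24,  x(9) = 4,  x(10) = 20,  x(11) = 13,  x(12) = 7,  x(13) = 6,  x(14) = 1,  x(15) = 5.
The sequence repeats with period 14.
So x(69) = x(1 + ((69-1) mod 14)) = x(13) = 6.

6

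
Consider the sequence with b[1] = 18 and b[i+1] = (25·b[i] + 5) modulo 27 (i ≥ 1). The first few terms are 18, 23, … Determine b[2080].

18

Computing terms: b[1] = 18, b[2] = 23, b[3] = 13, b[4] = 6, b[5] = 20, b[6] = 19, b[7] = 21, b[8] = 17, b[9] = 25, b[10] = 9, b[11] = 14, b[12] = 4, b[13] = 24, b[14] = 11, b[15] = 10, b[16] = 12, b[17] = 8, b[18] = 16, b[19] = 0, b[20] = 5, b[21] = 22, b[22] = 15, b[23] = 2, b[24] = 1, b[25] = 3, b[26] = 26, b[27] = 7, b[28] = 18.
The sequence repeats with period 27.
(2080 - 1) mod 27 = 0, so b[2080] = b[1] = 18.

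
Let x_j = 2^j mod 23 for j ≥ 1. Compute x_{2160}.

16

Computing terms: x_1 = 2; x_2 = 4; x_3 = 8; x_4 = 16; x_5 = 9; x_6 = 18; x_7 = 13; x_8 = 3; x_9 = 6; x_{10} = 12; x_{11} = 1; x_{12} = 2.
The sequence repeats with period 11.
(2160 - 1) mod 11 = 3, so x_{2160} = x_4 = 16.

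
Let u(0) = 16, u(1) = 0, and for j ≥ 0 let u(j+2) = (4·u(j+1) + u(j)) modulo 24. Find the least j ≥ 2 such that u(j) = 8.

4

u(0) = 16; u(1) = 0; u(2) = 16; u(3) = 16; u(4) = 8; u(5) = 0; u(6) = 8; u(7) = 8; u(8) = 16; u(9) = 0.
The sequence repeats with period 8.
The value 8 first appears (with j ≥ 2) at u(4).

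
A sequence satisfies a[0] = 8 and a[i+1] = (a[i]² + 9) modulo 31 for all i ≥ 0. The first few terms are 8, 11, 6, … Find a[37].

a[0] = 8,  a[1] = 11,  a[2] = 6,  a[3] = 14,  a[4] = 19,  a[5] = 29,  a[6] = 13,  a[7] = 23,  a[8] = 11.
Since a[8] = a[1] = 11, the sequence is eventually periodic: after a pre-period of length 1 it cycles with period 7.
For i ≥ 1, a[i] depends only on (i - 1) mod 7. (37 - 1) mod 7 = 1, so a[37] = a[2] = 6.

6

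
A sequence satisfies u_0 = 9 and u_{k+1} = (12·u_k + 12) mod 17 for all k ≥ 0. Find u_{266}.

14

Computing terms: u_0 = 9; u_1 = 1; u_2 = 7; u_3 = 11; u_4 = 8; u_5 = 6; u_6 = 16; u_7 = 0; u_8 = 12; u_9 = 3; u_{10} = 14; u_{11} = 10; u_{12} = 13; u_{13} = 15; u_{14} = 5; u_{15} = 4; u_{16} = 9.
Since u_{16} = u_0 = 9, the sequence is periodic with period 16.
So u_{266} = u_{0 + ((266-0) mod 16)} = u_{10} = 14.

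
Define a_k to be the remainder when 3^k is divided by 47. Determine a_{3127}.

16

We have a_0 = 1, a_1 = 3, a_2 = 9, a_3 = 27, a_4 = 34, a_5 = 8, a_6 = 24, a_7 = 25, a_8 = 28, a_9 = 37, a_{10} = 17, a_{11} = 4, a_{12} = 12, a_{13} = 36, a_{14} = 14, a_{15} = 42, a_{16} = 32, a_{17} = 2, a_{18} = 6, a_{19} = 18, a_{20} = 7, a_{21} = 21, a_{22} = 16, a_{23} = 1.
The sequence repeats with period 23.
(3127 - 0) mod 23 = 22, so a_{3127} = a_{22} = 16.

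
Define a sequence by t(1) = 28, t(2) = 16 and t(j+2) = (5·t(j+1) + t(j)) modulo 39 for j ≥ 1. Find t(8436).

19

t(1) = 28, t(2) = 16, t(3) = 30, t(4) = 10, t(5) = 2, t(6) = 20, t(7) = 24, t(8) = 23, t(9) = 22, t(10) = 16, t(11) = 24, t(12) = 19, t(13) = 2, t(14) = 29, t(15) = 30, t(16) = 23, t(17) = 28, t(18) = 7, t(19) = 24, t(20) = 10, t(21) = 35, t(22) = 29, t(23) = 24, t(24) = 32, t(25) = 28, t(26) = 16.
The sequence repeats with period 24.
(8436 - 1) mod 24 = 11, so t(8436) = t(12) = 19.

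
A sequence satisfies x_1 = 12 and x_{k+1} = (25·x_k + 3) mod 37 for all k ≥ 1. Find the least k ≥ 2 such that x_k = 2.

Computing terms: x_1 = 12; x_2 = 7; x_3 = 30; x_4 = 13; x_5 = 32; x_6 = 26; x_7 = 24; x_8 = 11; x_9 = 19; x_{10} = 34; x_{11} = 2; x_{12} = 16; x_{13} = 33; x_{14} = 14; x_{15} = 20; x_{16} = 22; x_{17} = 35; x_{18} = 27; x_{19} = 12.
The sequence repeats with period 18.
The value 2 first appears (with k ≥ 2) at x_{11}.

11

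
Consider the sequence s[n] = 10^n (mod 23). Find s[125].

5

We have s[0] = 1,  s[1] = 10,  s[2] = 8,  s[3] = 11,  s[4] = 18,  s[5] = 19,  s[6] = 6,  s[7] = 14,  s[8] = 2,  s[9] = 20,  s[10] = 16,  s[11] = 22,  s[12] = 13,  s[13] = 15,  s[14] = 12,  s[15] = 5,  s[16] = 4,  s[17] = 17,  s[18] = 9,  s[19] = 21,  s[20] = 3,  s[21] = 7,  s[22] = 1.
The sequence repeats with period 22.
(125 - 0) mod 22 = 15, so s[125] = s[15] = 5.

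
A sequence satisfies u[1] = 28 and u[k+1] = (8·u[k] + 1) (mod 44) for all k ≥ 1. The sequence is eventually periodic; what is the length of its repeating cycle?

u[1] = 28; u[2] = 5; u[3] = 41; u[4] = 21; u[5] = 37; u[6] = 33; u[7] = 1; u[8] = 9; u[9] = 29; u[10] = 13; u[11] = 17; u[12] = 5.
Since u[12] = u[2] = 5, the sequence is eventually periodic: after a pre-period of length 1 it cycles with period 10.

10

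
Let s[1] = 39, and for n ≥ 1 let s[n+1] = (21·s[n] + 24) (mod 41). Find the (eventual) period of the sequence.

20

Listing terms: s[1] = 39; s[2] = 23; s[3] = 15; s[4] = 11; s[5] = 9; s[6] = 8; s[7] = 28; s[8] = 38; s[9] = 2; s[10] = 25; s[11] = 16; s[12] = 32; s[13] = 40; s[14] = 3; s[15] = 5; s[16] = 6; s[17] = 27; s[18] = 17; s[19] = 12; s[20] = 30; s[21] = 39.
Since s[21] = s[1] = 39, the sequence is periodic with period 20.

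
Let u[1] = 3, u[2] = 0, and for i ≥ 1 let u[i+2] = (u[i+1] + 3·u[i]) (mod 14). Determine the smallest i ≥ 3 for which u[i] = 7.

6

Computing terms: u[1] = 3; u[2] = 0; u[3] = 9; u[4] = 9; u[5] = 8; u[6] = 7; u[7] = 3; u[8] = 10; u[9] = 5; u[10] = 7; u[11] = 8; u[12] = 1; u[13] = 11; u[14] = 0; u[15] = 5; u[16] = 5; u[17] = 6; u[18] = 7; u[19] = 11; u[20] = 4; u[21] = 9; u[22] = 7; u[23] = 6; u[24] = 13; u[25] = 3; u[26] = 0.
Since (u[25], u[26]) = (u[1], u[2]) = (3, 0) (two consecutive terms determine the rest), the sequence is periodic with period 24.
The value 7 first appears (with i ≥ 3) at u[6].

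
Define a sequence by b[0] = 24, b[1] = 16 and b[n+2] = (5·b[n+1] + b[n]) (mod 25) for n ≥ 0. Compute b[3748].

Computing terms: b[0] = 24; b[1] = 16; b[2] = 4; b[3] = 11; b[4] = 9; b[5] = 6; b[6] = 14; b[7] = 1; b[8] = 19; b[9] = 21; b[10] = 24; b[11] = 16.
The sequence repeats with period 10.
(3748 - 0) mod 10 = 8, so b[3748] = b[8] = 19.

19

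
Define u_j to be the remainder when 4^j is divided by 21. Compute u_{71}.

We have u_1 = 4, u_2 = 16, u_3 = 1, u_4 = 4.
The sequence repeats with period 3.
(71 - 1) mod 3 = 1, so u_{71} = u_2 = 16.

16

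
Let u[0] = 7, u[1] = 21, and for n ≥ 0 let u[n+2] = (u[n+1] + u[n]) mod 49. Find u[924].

We have u[0] = 7, u[1] = 21, u[2] = 28, u[3] = 0, u[4] = 28, u[5] = 28, u[6] = 7, u[7] = 35, u[8] = 42, u[9] = 28, u[10] = 21, u[11] = 0, u[12] = 21, u[13] = 21, u[14] = 42, u[15] = 14, u[16] = 7, u[17] = 21.
The sequence repeats with period 16.
So u[924] = u[0 + ((924-0) mod 16)] = u[12] = 21.

21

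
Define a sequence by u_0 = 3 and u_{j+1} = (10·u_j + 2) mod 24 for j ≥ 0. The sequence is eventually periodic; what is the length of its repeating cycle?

3

We have u_0 = 3,  u_1 = 8,  u_2 = 10,  u_3 = 6,  u_4 = 14,  u_5 = 22,  u_6 = 6.
Since u_6 = u_3 = 6, the sequence is eventually periodic: after a pre-period of length 3 it cycles with period 3.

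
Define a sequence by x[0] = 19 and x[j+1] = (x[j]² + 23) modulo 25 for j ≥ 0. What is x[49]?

9

Listing terms: x[0] = 19,  x[1] = 9,  x[2] = 4,  x[3] = 14,  x[4] = 19.
Since x[4] = x[0] = 19, the sequence is periodic with period 4.
So x[49] = x[0 + ((49-0) mod 4)] = x[1] = 9.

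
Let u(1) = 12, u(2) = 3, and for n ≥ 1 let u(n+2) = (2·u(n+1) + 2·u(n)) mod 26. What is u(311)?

u(1) = 12, u(2) = 3, u(3) = 4, u(4) = 14, u(5) = 10, u(6) = 22, u(7) = 12, u(8) = 16, u(9) = 4, u(10) = 14.
Since (u(9), u(10)) = (u(3), u(4)) = (4, 14) (two consecutive terms determine the rest), the sequence is eventually periodic: after a pre-period of length 2 it cycles with period 6.
For n ≥ 3, u(n) depends only on (n - 3) mod 6. (311 - 3) mod 6 = 2, so u(311) = u(5) = 10.

10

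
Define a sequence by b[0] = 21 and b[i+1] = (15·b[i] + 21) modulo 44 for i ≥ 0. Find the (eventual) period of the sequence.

Listing terms: b[0] = 21, b[1] = 28, b[2] = 1, b[3] = 36, b[4] = 33, b[5] = 32, b[6] = 17, b[7] = 12, b[8] = 25, b[9] = 0, b[10] = 21.
The sequence repeats with period 10.

10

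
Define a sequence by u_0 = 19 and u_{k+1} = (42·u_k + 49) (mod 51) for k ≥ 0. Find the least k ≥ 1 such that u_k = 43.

We have u_0 = 19; u_1 = 31; u_2 = 25; u_3 = 28; u_4 = 1; u_5 = 40; u_6 = 46; u_7 = 43; u_8 = 19.
The sequence repeats with period 8.
The value 43 first appears (with k ≥ 1) at u_7.

7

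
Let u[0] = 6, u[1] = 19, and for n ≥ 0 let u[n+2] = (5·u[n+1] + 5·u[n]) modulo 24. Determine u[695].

17

Computing terms: u[0] = 6; u[1] = 19; u[2] = 5; u[3] = 0; u[4] = 1; u[5] = 5; u[6] = 6; u[7] = 7; u[8] = 17; u[9] = 0; u[10] = 13; u[11] = 17; u[12] = 6; u[13] = 19.
Since (u[12], u[13]) = (u[0], u[1]) = (6, 19) (two consecutive terms determine the rest), the sequence is periodic with period 12.
So u[695] = u[0 + ((695-0) mod 12)] = u[11] = 17.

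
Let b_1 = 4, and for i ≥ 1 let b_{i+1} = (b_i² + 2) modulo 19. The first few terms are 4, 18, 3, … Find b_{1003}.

6

Listing terms: b_1 = 4, b_2 = 18, b_3 = 3, b_4 = 11, b_5 = 9, b_6 = 7, b_7 = 13, b_8 = 0, b_9 = 2, b_{10} = 6, b_{11} = 0.
Since b_{11} = b_8 = 0, the sequence is eventually periodic: after a pre-period of length 7 it cycles with period 3.
For i ≥ 8, b_i depends only on (i - 8) mod 3. (1003 - 8) mod 3 = 2, so b_{1003} = b_{10} = 6.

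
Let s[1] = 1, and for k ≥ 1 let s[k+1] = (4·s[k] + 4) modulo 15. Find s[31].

We have s[1] = 1,  s[2] = 8,  s[3] = 6,  s[4] = 13,  s[5] = 11,  s[6] = 3,  s[7] = 1.
The sequence repeats with period 6.
So s[31] = s[1 + ((31-1) mod 6)] = s[1] = 1.

1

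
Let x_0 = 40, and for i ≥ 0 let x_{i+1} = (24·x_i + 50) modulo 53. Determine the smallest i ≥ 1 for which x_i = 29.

11

Computing terms: x_0 = 40,  x_1 = 3,  x_2 = 16,  x_3 = 10,  x_4 = 25,  x_5 = 14,  x_6 = 15,  x_7 = 39,  x_8 = 32,  x_9 = 23,  x_{10} = 19,  x_{11} = 29,  x_{12} = 4,  x_{13} = 40.
Since x_{13} = x_0 = 40, the sequence is periodic with period 13.
The value 29 first appears (with i ≥ 1) at x_{11}.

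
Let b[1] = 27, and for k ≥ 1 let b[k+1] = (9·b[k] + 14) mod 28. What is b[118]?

13

Listing terms: b[1] = 27, b[2] = 5, b[3] = 3, b[4] = 13, b[5] = 19, b[6] = 17, b[7] = 27.
Since b[7] = b[1] = 27, the sequence is periodic with period 6.
(118 - 1) mod 6 = 3, so b[118] = b[4] = 13.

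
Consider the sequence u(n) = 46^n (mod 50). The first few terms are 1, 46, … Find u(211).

46

Listing terms: u(0) = 1; u(1) = 46; u(2) = 16; u(3) = 36; u(4) = 6; u(5) = 26; u(6) = 46.
Since u(6) = u(1) = 46, the sequence is eventually periodic: after a pre-period of length 1 it cycles with period 5.
For n ≥ 1, u(n) depends only on (n - 1) mod 5. (211 - 1) mod 5 = 0, so u(211) = u(1) = 46.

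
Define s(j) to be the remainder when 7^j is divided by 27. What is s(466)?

16

Listing terms: s(0) = 1,  s(1) = 7,  s(2) = 22,  s(3) = 19,  s(4) = 25,  s(5) = 13,  s(6) = 10,  s(7) = 16,  s(8) = 4,  s(9) = 1.
Since s(9) = s(0) = 1, the sequence is periodic with period 9.
(466 - 0) mod 9 = 7, so s(466) = s(7) = 16.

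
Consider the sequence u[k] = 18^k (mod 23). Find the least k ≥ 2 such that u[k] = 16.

u[1] = 18, u[2] = 2, u[3] = 13, u[4] = 4, u[5] = 3, u[6] = 8, u[7] = 6, u[8] = 16, u[9] = 12, u[10] = 9, u[11] = 1, u[12] = 18.
The sequence repeats with period 11.
The value 16 first appears (with k ≥ 2) at u[8].

8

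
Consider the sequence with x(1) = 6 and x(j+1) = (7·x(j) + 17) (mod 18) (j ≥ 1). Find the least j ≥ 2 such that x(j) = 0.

7

x(1) = 6; x(2) = 5; x(3) = 16; x(4) = 3; x(5) = 2; x(6) = 13; x(7) = 0; x(8) = 17; x(9) = 10; x(10) = 15; x(11) = 14; x(12) = 7; x(13) = 12; x(14) = 11; x(15) = 4; x(16) = 9; x(17) = 8; x(18) = 1; x(19) = 6.
The sequence repeats with period 18.
The value 0 first appears (with j ≥ 2) at x(7).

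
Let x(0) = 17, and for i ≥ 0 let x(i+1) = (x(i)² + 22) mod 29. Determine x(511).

We have x(0) = 17,  x(1) = 21,  x(2) = 28,  x(3) = 23,  x(4) = 0,  x(5) = 22,  x(6) = 13,  x(7) = 17.
Since x(7) = x(0) = 17, the sequence is periodic with period 7.
So x(511) = x(0 + ((511-0) mod 7)) = x(0) = 17.

17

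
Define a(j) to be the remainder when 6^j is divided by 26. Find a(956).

16

Listing terms: a(1) = 6, a(2) = 10, a(3) = 8, a(4) = 22, a(5) = 2, a(6) = 12, a(7) = 20, a(8) = 16, a(9) = 18, a(10) = 4, a(11) = 24, a(12) = 14, a(13) = 6.
The sequence repeats with period 12.
(956 - 1) mod 12 = 7, so a(956) = a(8) = 16.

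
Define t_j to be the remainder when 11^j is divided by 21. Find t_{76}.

Computing terms: t_1 = 11,  t_2 = 16,  t_3 = 8,  t_4 = 4,  t_5 = 2,  t_6 = 1,  t_7 = 11.
The sequence repeats with period 6.
So t_{76} = t_{1 + ((76-1) mod 6)} = t_4 = 4.

4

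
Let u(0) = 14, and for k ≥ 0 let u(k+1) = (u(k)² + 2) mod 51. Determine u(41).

45

u(0) = 14,  u(1) = 45,  u(2) = 38,  u(3) = 18,  u(4) = 20,  u(5) = 45.
Since u(5) = u(1) = 45, the sequence is eventually periodic: after a pre-period of length 1 it cycles with period 4.
For k ≥ 1, u(k) depends only on (k - 1) mod 4. (41 - 1) mod 4 = 0, so u(41) = u(1) = 45.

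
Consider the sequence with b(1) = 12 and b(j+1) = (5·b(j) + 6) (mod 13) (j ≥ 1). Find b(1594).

1

Computing terms: b(1) = 12, b(2) = 1, b(3) = 11, b(4) = 9, b(5) = 12.
The sequence repeats with period 4.
So b(1594) = b(1 + ((1594-1) mod 4)) = b(2) = 1.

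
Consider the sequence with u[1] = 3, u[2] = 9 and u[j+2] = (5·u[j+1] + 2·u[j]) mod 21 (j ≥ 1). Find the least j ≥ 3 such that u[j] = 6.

6

Computing terms: u[1] = 3; u[2] = 9; u[3] = 9; u[4] = 0; u[5] = 18; u[6] = 6; u[7] = 3; u[8] = 6; u[9] = 15; u[10] = 3; u[11] = 3; u[12] = 0; u[13] = 6; u[14] = 9; u[15] = 15; u[16] = 9; u[17] = 12; u[18] = 15; u[19] = 15; u[20] = 0; u[21] = 9; u[22] = 3; u[23] = 12; u[24] = 3; u[25] = 18; u[26] = 12; u[27] = 12; u[28] = 0; u[29] = 3; u[30] = 15; u[31] = 18; u[32] = 15; u[33] = 6; u[34] = 18; u[35] = 18; u[36] = 0; u[37] = 15; u[38] = 12; u[39] = 6; u[40] = 12; u[41] = 9; u[42] = 6; u[43] = 6; u[44] = 0; u[45] = 12; u[46] = 18; u[47] = 9; u[48] = 18; u[49] = 3; u[50] = 9.
Since (u[49], u[50]) = (u[1], u[2]) = (3, 9) (two consecutive terms determine the rest), the sequence is periodic with period 48.
The value 6 first appears (with j ≥ 3) at u[6].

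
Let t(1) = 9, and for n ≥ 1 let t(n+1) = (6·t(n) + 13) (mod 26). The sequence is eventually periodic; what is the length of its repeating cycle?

Listing terms: t(1) = 9,  t(2) = 15,  t(3) = 25,  t(4) = 7,  t(5) = 3,  t(6) = 5,  t(7) = 17,  t(8) = 11,  t(9) = 1,  t(10) = 19,  t(11) = 23,  t(12) = 21,  t(13) = 9.
Since t(13) = t(1) = 9, the sequence is periodic with period 12.

12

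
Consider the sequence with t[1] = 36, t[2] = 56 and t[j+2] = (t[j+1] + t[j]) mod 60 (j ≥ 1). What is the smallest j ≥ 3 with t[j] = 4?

Listing terms: t[1] = 36,  t[2] = 56,  t[3] = 32,  t[4] = 28,  t[5] = 0,  t[6] = 28,  t[7] = 28,  t[8] = 56,  t[9] = 24,  t[10] = 20,  t[11] = 44,  t[12] = 4,  t[13] = 48,  t[14] = 52,  t[15] = 40,  t[16] = 32,  t[17] = 12,  t[18] = 44,  t[19] = 56,  t[20] = 40,  t[21] = 36,  t[22] = 16,  t[23] = 52,  t[24] = 8,  t[25] = 0,  t[26] = 8,  t[27] = 8,  t[28] = 16,  t[29] = 24,  t[30] = 40,  t[31] = 4,  t[32] = 44,  t[33] = 48,  t[34] = 32,  t[35] = 20,  t[36] = 52,  t[37] = 12,  t[38] = 4,  t[39] = 16,  t[40] = 20,  t[41] = 36,  t[42] = 56.
The sequence repeats with period 40.
The value 4 first appears (with j ≥ 3) at t[12].

12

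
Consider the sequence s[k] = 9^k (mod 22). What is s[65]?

We have s[0] = 1; s[1] = 9; s[2] = 15; s[3] = 3; s[4] = 5; s[5] = 1.
Since s[5] = s[0] = 1, the sequence is periodic with period 5.
(65 - 0) mod 5 = 0, so s[65] = s[0] = 1.

1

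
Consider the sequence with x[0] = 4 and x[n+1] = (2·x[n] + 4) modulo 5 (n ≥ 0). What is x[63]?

0

We have x[0] = 4; x[1] = 2; x[2] = 3; x[3] = 0; x[4] = 4.
The sequence repeats with period 4.
(63 - 0) mod 4 = 3, so x[63] = x[3] = 0.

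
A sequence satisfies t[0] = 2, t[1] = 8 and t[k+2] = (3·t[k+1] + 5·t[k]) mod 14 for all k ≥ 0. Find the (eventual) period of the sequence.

3

Computing terms: t[0] = 2,  t[1] = 8,  t[2] = 6,  t[3] = 2,  t[4] = 8.
Since (t[3], t[4]) = (t[0], t[1]) = (2, 8) (two consecutive terms determine the rest), the sequence is periodic with period 3.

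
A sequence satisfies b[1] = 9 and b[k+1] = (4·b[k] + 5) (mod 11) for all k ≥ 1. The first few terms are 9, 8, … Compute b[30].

b[1] = 9, b[2] = 8, b[3] = 4, b[4] = 10, b[5] = 1, b[6] = 9.
Since b[6] = b[1] = 9, the sequence is periodic with period 5.
(30 - 1) mod 5 = 4, so b[30] = b[5] = 1.

1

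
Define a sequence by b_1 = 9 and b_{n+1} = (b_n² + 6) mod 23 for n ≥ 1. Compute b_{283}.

Computing terms: b_1 = 9; b_2 = 18; b_3 = 8; b_4 = 1; b_5 = 7; b_6 = 9.
Since b_6 = b_1 = 9, the sequence is periodic with period 5.
So b_{283} = b_{1 + ((283-1) mod 5)} = b_3 = 8.

8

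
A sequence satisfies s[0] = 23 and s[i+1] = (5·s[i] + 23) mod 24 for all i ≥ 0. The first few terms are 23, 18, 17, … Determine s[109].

Computing terms: s[0] = 23; s[1] = 18; s[2] = 17; s[3] = 12; s[4] = 11; s[5] = 6; s[6] = 5; s[7] = 0; s[8] = 23.
Since s[8] = s[0] = 23, the sequence is periodic with period 8.
So s[109] = s[0 + ((109-0) mod 8)] = s[5] = 6.

6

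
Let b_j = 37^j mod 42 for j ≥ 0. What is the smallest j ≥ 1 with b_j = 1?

b_0 = 1; b_1 = 37; b_2 = 25; b_3 = 1.
The sequence repeats with period 3.
The value 1 next appears (with j ≥ 1) at b_3.

3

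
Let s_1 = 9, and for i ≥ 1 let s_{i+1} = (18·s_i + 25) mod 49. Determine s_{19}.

9

Computing terms: s_1 = 9,  s_2 = 40,  s_3 = 10,  s_4 = 9.
The sequence repeats with period 3.
So s_{19} = s_{1 + ((19-1) mod 3)} = s_1 = 9.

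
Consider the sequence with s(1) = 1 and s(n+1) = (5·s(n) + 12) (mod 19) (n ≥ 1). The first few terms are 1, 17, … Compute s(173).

We have s(1) = 1,  s(2) = 17,  s(3) = 2,  s(4) = 3,  s(5) = 8,  s(6) = 14,  s(7) = 6,  s(8) = 4,  s(9) = 13,  s(10) = 1.
Since s(10) = s(1) = 1, the sequence is periodic with period 9.
So s(173) = s(1 + ((173-1) mod 9)) = s(2) = 17.

17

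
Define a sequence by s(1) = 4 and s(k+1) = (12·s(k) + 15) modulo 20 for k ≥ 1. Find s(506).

s(1) = 4; s(2) = 3; s(3) = 11; s(4) = 7; s(5) = 19; s(6) = 3.
Since s(6) = s(2) = 3, the sequence is eventually periodic: after a pre-period of length 1 it cycles with period 4.
For k ≥ 2, s(k) depends only on (k - 2) mod 4. (506 - 2) mod 4 = 0, so s(506) = s(2) = 3.

3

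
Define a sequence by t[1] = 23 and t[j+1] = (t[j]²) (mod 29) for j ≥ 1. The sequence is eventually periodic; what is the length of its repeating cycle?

Listing terms: t[1] = 23, t[2] = 7, t[3] = 20, t[4] = 23.
Since t[4] = t[1] = 23, the sequence is periodic with period 3.

3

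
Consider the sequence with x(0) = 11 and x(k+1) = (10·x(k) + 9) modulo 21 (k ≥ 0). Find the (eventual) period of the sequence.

6

We have x(0) = 11, x(1) = 14, x(2) = 2, x(3) = 8, x(4) = 5, x(5) = 17, x(6) = 11.
Since x(6) = x(0) = 11, the sequence is periodic with period 6.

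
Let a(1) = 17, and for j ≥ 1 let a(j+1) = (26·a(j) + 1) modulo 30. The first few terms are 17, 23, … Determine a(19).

5

We have a(1) = 17, a(2) = 23, a(3) = 29, a(4) = 5, a(5) = 11, a(6) = 17.
Since a(6) = a(1) = 17, the sequence is periodic with period 5.
So a(19) = a(1 + ((19-1) mod 5)) = a(4) = 5.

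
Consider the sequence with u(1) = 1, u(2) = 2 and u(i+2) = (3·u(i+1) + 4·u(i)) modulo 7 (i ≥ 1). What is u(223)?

1

We have u(1) = 1, u(2) = 2, u(3) = 3, u(4) = 3, u(5) = 0, u(6) = 5, u(7) = 1, u(8) = 2.
The sequence repeats with period 6.
So u(223) = u(1 + ((223-1) mod 6)) = u(1) = 1.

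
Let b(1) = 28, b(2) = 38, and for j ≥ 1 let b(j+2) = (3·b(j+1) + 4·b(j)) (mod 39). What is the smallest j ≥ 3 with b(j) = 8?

6

Computing terms: b(1) = 28, b(2) = 38, b(3) = 31, b(4) = 11, b(5) = 1, b(6) = 8, b(7) = 28, b(8) = 38.
Since (b(7), b(8)) = (b(1), b(2)) = (28, 38) (two consecutive terms determine the rest), the sequence is periodic with period 6.
The value 8 first appears (with j ≥ 3) at b(6).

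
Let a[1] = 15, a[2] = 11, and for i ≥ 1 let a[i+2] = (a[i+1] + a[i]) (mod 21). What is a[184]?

Listing terms: a[1] = 15; a[2] = 11; a[3] = 5; a[4] = 16; a[5] = 0; a[6] = 16; a[7] = 16; a[8] = 11; a[9] = 6; a[10] = 17; a[11] = 2; a[12] = 19; a[13] = 0; a[14] = 19; a[15] = 19; a[16] = 17; a[17] = 15; a[18] = 11.
Since (a[17], a[18]) = (a[1], a[2]) = (15, 11) (two consecutive terms determine the rest), the sequence is periodic with period 16.
So a[184] = a[1 + ((184-1) mod 16)] = a[8] = 11.

11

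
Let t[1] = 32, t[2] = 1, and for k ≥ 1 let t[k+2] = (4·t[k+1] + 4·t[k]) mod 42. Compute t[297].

20

Computing terms: t[1] = 32, t[2] = 1, t[3] = 6, t[4] = 28, t[5] = 10, t[6] = 26, t[7] = 18, t[8] = 8, t[9] = 20, t[10] = 28, t[11] = 24, t[12] = 40, t[13] = 4, t[14] = 8, t[15] = 6, t[16] = 14, t[17] = 38, t[18] = 40, t[19] = 18, t[20] = 22, t[21] = 34, t[22] = 14, t[23] = 24, t[24] = 26, t[25] = 32, t[26] = 22, t[27] = 6, t[28] = 28.
Since (t[27], t[28]) = (t[3], t[4]) = (6, 28) (two consecutive terms determine the rest), the sequence is eventually periodic: after a pre-period of length 2 it cycles with period 24.
For k ≥ 3, t[k] depends only on (k - 3) mod 24. (297 - 3) mod 24 = 6, so t[297] = t[9] = 20.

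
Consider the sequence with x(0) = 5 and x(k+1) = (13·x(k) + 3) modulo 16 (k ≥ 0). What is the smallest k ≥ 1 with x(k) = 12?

We have x(0) = 5; x(1) = 4; x(2) = 7; x(3) = 14; x(4) = 9; x(5) = 8; x(6) = 11; x(7) = 2; x(8) = 13; x(9) = 12; x(10) = 15; x(11) = 6; x(12) = 1; x(13) = 0; x(14) = 3; x(15) = 10; x(16) = 5.
The sequence repeats with period 16.
The value 12 first appears (with k ≥ 1) at x(9).

9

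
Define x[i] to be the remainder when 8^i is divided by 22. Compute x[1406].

14

Computing terms: x[1] = 8; x[2] = 20; x[3] = 6; x[4] = 4; x[5] = 10; x[6] = 14; x[7] = 2; x[8] = 16; x[9] = 18; x[10] = 12; x[11] = 8.
Since x[11] = x[1] = 8, the sequence is periodic with period 10.
(1406 - 1) mod 10 = 5, so x[1406] = x[6] = 14.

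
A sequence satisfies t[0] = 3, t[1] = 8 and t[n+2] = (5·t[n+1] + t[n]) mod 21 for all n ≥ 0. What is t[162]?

10

Listing terms: t[0] = 3, t[1] = 8, t[2] = 1, t[3] = 13, t[4] = 3, t[5] = 7, t[6] = 17, t[7] = 8, t[8] = 15, t[9] = 20, t[10] = 10, t[11] = 7, t[12] = 3, t[13] = 1, t[14] = 8, t[15] = 20, t[16] = 3, t[17] = 14, t[18] = 10, t[19] = 1, t[20] = 15, t[21] = 13, t[22] = 17, t[23] = 14, t[24] = 3, t[25] = 8.
Since (t[24], t[25]) = (t[0], t[1]) = (3, 8) (two consecutive terms determine the rest), the sequence is periodic with period 24.
So t[162] = t[0 + ((162-0) mod 24)] = t[18] = 10.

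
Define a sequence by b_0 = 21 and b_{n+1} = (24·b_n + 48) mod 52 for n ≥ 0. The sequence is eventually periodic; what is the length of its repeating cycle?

Computing terms: b_0 = 21,  b_1 = 32,  b_2 = 36,  b_3 = 28,  b_4 = 44,  b_5 = 12,  b_6 = 24,  b_7 = 0,  b_8 = 48,  b_9 = 4,  b_{10} = 40,  b_{11} = 20,  b_{12} = 8,  b_{13} = 32.
Since b_{13} = b_1 = 32, the sequence is eventually periodic: after a pre-period of length 1 it cycles with period 12.

12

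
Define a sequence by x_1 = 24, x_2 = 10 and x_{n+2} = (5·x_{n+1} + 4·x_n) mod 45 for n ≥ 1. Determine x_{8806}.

20

Computing terms: x_1 = 24,  x_2 = 10,  x_3 = 11,  x_4 = 5,  x_5 = 24,  x_6 = 5,  x_7 = 31,  x_8 = 40,  x_9 = 9,  x_{10} = 25,  x_{11} = 26,  x_{12} = 5,  x_{13} = 39,  x_{14} = 35,  x_{15} = 16,  x_{16} = 40,  x_{17} = 39,  x_{18} = 40,  x_{19} = 41,  x_{20} = 5,  x_{21} = 9,  x_{22} = 20,  x_{23} = 1,  x_{24} = 40,  x_{25} = 24,  x_{26} = 10.
The sequence repeats with period 24.
So x_{8806} = x_{1 + ((8806-1) mod 24)} = x_{22} = 20.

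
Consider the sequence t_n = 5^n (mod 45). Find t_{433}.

Computing terms: t_1 = 5; t_2 = 25; t_3 = 35; t_4 = 40; t_5 = 20; t_6 = 10; t_7 = 5.
The sequence repeats with period 6.
So t_{433} = t_{1 + ((433-1) mod 6)} = t_1 = 5.

5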